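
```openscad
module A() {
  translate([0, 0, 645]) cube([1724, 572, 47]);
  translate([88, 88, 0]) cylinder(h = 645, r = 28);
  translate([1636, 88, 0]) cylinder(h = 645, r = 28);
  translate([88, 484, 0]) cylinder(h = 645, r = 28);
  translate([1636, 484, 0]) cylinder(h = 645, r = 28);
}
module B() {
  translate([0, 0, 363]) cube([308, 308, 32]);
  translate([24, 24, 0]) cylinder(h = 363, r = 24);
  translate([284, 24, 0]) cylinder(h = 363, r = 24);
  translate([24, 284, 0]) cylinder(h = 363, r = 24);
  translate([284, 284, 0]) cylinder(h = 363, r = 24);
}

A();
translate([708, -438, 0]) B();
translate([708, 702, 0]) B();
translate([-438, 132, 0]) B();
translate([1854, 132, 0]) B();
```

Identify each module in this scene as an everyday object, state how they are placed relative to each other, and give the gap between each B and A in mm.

Each stool's nearest face is 130 mm from the table's bounding box.

A is a table. B is a stool. Four stools sit around the table at the −y, +y, −x, +x sides. The gap between each stool and the table is 130 mm.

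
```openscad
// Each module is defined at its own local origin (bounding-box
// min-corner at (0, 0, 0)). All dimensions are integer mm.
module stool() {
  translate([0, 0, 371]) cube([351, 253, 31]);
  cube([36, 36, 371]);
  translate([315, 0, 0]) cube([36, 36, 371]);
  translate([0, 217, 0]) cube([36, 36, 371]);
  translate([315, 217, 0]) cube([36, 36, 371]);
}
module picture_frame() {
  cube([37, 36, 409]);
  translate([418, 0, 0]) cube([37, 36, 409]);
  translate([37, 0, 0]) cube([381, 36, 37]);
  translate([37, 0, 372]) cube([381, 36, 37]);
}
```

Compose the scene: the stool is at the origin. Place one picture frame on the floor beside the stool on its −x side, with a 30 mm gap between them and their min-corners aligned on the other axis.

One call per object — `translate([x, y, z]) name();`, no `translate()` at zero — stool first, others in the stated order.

stool();
translate([-485, 0, 0]) picture_frame();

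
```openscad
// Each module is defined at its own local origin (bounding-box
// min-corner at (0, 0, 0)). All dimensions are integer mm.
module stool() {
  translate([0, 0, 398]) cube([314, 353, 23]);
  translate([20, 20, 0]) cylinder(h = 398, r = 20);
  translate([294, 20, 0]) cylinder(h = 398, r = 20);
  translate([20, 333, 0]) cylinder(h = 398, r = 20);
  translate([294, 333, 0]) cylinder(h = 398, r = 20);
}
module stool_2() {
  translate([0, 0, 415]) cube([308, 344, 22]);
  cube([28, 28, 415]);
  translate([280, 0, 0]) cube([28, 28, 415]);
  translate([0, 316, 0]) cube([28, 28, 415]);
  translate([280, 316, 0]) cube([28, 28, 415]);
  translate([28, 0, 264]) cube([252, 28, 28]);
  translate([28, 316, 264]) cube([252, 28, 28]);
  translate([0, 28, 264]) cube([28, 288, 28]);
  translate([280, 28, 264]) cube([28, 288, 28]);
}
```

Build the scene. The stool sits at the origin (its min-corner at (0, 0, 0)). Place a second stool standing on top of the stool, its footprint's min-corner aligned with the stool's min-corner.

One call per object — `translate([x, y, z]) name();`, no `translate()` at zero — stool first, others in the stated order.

stool();
translate([0, 0, 421]) stool_2();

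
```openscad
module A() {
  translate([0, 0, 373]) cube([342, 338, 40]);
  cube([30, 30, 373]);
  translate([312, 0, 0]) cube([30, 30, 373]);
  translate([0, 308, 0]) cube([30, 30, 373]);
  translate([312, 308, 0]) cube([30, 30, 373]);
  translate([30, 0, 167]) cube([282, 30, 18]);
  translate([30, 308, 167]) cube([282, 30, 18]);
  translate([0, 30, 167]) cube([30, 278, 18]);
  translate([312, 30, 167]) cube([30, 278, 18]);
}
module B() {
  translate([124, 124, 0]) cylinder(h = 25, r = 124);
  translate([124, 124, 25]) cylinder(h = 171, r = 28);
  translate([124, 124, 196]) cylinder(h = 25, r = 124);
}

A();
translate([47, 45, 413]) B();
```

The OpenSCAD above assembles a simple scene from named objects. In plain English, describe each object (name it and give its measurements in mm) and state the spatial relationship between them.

A is a simple wooden stool: a rectangular seat 342 mm (x) by 338 mm (y), 40 mm thick, top face at z = 413 mm, on four square legs, each 30×30 mm in cross-section. The legs rest on z = 0, each flush with a corner of the seat. Four stretchers, 30 mm wide and 18 mm tall, connect adjacent legs with their undersides at z = 167 mm, each running between the inner faces of the legs it joins and aligned with the legs' outer faces on the other axis.

B is a spool: two coaxial disc flanges of radius 124 mm and thickness 25 mm, joined by a core cylinder of radius 28 mm and height 171 mm. The lower flange rests on z = 0 and the three cylinders share a vertical axis.

The spool is on top of the stool, centred.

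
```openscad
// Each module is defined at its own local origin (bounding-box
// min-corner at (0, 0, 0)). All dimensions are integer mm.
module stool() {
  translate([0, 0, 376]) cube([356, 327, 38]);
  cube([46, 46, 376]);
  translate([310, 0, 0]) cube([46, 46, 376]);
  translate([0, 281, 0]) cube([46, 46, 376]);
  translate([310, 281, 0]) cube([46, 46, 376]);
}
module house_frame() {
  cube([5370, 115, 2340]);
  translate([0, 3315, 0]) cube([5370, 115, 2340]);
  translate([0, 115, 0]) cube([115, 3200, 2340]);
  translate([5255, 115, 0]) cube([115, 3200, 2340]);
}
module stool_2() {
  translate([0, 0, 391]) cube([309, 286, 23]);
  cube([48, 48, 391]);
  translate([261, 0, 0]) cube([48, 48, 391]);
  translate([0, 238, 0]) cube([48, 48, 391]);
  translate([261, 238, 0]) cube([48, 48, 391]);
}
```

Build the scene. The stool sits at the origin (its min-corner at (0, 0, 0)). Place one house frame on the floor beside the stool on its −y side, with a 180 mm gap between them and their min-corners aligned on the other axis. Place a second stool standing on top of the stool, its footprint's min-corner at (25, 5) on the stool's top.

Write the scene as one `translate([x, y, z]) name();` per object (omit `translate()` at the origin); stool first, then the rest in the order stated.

stool();
translate([0, -3610, 0]) house_frame();
translate([25, 5, 414]) stool_2();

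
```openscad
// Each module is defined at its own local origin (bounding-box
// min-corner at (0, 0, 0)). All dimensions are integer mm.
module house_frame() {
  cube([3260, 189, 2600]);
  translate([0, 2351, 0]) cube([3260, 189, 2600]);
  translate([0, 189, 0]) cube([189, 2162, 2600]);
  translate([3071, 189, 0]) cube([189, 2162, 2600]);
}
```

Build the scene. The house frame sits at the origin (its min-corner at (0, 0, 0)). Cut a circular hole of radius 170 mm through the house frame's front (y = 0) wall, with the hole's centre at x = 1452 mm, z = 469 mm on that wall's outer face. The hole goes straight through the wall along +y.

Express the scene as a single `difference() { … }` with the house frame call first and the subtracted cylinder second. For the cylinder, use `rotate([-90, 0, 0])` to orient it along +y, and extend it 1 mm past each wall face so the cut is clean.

difference() {
  house_frame();
  translate([1452, -1, 469]) rotate([-90, 0, 0]) cylinder(h = 191, r = 170);
}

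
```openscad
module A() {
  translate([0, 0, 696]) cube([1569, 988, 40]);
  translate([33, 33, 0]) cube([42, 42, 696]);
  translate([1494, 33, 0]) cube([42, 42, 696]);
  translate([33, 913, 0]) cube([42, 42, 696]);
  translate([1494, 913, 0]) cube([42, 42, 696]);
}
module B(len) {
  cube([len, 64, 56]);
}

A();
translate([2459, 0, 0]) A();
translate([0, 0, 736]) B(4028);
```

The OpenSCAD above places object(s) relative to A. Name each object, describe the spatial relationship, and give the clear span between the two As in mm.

A is a table. B is a beam. A beam spans the tops of two tables. The clear span between the two tables is 890 mm.

Second table starts at x = 2459; first ends at x = 1569; clear span = 2459 − 1569 = 890 mm.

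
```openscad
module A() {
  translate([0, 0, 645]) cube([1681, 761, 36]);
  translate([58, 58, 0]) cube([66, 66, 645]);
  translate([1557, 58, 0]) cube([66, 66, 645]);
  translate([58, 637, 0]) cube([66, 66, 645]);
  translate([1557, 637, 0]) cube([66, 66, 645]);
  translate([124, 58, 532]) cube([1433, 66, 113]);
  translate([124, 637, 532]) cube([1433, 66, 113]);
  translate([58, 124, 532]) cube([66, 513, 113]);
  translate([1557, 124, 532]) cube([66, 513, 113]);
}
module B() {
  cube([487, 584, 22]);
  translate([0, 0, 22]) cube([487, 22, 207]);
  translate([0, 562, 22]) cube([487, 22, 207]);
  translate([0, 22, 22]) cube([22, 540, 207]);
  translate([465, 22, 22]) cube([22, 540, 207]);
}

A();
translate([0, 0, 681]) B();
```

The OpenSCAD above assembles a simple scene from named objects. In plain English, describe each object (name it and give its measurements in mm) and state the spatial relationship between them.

A is a table with a 1681×761 mm rectangular top, 36 mm thick, top surface at z = 681 mm, supported by four 66×66 mm square legs, each inset 58 mm from the nearest pair of top edges, running from the floor. Four apron rails, 66 mm thick and 113 mm tall, run between adjacent legs with their top edges flush with the underside of the top and their outer faces flush with the legs' outer faces.

B is an open-topped rectangular box: outside dimensions 487×584×229 mm, with a uniform wall and base thickness of 22 mm. The base is a full 487×584 slab on the floor; four walls sit on top of the base. The front and back walls (the −y and +y sides) span the full width; the two side walls fit between them.

The open box is on top of the table.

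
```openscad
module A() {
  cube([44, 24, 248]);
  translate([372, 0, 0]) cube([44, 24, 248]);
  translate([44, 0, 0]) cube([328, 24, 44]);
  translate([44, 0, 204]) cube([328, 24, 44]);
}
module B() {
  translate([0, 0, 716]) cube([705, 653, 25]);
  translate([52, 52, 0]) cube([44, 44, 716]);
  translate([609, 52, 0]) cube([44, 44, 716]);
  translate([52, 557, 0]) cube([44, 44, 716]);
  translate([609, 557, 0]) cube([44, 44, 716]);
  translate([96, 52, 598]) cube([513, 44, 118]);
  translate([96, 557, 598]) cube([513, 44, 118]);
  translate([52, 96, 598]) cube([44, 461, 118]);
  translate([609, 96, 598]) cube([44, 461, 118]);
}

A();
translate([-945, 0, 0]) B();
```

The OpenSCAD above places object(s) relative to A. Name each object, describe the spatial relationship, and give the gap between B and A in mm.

The table's nearest face is 240 mm from the picture frame's −x face.

A is a picture frame. B is a table. The table is on the floor beside the picture frame on its −x side. The gap between the table and the picture frame is 240 mm.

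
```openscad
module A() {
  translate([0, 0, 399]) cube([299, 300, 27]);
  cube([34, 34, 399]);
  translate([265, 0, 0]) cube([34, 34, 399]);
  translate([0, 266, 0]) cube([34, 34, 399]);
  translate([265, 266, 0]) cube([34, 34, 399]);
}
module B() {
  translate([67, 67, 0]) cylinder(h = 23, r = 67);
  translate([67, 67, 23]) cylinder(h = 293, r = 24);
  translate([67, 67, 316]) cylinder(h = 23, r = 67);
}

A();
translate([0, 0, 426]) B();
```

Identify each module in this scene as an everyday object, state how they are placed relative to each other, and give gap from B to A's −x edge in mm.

The spool's min-x is at 0; the stool's min-x is 0; gap = 0 mm.

A is a stool. B is a spool. The spool is on top of the stool. The gap from the spool to the stool's −x edge is 0 mm.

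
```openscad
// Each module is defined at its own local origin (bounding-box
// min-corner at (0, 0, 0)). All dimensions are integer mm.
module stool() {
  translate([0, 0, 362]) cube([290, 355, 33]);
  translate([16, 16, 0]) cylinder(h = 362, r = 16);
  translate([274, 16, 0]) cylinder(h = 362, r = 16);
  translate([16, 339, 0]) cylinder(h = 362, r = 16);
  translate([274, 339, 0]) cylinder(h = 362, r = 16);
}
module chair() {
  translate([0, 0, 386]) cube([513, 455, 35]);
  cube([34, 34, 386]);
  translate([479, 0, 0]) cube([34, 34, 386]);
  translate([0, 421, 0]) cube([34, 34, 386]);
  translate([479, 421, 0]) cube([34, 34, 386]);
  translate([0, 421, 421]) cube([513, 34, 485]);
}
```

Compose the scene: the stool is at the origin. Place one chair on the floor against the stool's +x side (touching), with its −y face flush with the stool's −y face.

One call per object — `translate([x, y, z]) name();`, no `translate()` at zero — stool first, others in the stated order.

stool();
translate([290, 0, 0]) chair();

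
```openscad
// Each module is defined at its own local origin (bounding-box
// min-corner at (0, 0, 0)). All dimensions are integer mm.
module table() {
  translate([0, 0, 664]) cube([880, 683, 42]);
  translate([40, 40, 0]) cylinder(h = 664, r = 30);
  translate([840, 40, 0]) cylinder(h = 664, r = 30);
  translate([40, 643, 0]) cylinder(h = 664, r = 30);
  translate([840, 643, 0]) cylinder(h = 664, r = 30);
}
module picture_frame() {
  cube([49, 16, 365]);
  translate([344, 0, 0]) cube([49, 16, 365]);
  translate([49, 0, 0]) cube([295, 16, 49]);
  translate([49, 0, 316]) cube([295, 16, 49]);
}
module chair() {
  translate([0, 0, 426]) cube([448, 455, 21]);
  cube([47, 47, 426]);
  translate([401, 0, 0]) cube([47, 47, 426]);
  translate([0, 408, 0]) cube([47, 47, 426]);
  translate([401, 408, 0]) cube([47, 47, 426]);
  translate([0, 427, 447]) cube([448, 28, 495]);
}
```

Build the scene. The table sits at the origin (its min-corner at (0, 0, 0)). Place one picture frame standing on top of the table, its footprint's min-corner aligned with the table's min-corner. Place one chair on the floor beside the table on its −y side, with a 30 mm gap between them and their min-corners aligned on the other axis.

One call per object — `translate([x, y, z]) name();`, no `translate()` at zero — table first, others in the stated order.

table();
translate([0, 0, 706]) picture_frame();
translate([0, -485, 0]) chair();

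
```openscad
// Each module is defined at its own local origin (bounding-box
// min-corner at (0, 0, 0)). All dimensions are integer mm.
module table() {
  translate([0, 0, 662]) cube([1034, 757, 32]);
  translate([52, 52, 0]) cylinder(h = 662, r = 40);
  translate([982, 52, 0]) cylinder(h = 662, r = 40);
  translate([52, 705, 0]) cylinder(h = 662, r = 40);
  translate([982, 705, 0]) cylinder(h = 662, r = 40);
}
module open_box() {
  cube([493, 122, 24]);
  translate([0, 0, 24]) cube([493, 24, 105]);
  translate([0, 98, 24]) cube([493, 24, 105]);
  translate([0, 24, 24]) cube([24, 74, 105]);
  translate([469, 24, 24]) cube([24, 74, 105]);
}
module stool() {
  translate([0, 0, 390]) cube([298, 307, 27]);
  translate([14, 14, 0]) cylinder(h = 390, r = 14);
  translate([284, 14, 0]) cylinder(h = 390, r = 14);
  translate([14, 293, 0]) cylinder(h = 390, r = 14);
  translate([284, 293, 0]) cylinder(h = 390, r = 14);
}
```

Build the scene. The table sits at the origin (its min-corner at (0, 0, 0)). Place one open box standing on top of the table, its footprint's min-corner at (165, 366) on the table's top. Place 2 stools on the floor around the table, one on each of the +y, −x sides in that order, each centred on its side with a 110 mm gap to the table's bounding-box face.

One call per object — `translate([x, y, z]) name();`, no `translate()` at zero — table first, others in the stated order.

table();
translate([165, 366, 694]) open_box();
translate([368, 867, 0]) stool();
translate([-408, 225, 0]) stool();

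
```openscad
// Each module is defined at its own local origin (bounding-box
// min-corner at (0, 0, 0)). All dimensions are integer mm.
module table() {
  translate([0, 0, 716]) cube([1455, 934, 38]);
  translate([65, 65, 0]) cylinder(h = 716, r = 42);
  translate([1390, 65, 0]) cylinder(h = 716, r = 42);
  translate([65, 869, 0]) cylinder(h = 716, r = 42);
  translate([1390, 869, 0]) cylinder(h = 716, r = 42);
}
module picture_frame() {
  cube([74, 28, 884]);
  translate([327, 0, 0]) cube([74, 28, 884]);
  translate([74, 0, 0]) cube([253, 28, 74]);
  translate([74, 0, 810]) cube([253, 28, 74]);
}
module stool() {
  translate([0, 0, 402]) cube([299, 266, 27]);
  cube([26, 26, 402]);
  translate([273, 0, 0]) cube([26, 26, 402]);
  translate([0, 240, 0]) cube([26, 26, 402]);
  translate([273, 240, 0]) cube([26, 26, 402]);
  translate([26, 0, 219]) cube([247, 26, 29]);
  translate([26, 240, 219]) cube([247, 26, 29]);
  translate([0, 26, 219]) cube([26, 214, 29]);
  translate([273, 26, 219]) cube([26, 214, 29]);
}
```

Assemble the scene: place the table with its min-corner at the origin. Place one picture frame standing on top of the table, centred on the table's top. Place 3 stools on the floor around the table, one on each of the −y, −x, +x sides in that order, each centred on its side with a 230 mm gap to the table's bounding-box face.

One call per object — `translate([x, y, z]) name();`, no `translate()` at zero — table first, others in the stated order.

table();
translate([527, 453, 754]) picture_frame();
translate([578, -496, 0]) stool();
translate([-529, 334, 0]) stool();
translate([1685, 334, 0]) stool();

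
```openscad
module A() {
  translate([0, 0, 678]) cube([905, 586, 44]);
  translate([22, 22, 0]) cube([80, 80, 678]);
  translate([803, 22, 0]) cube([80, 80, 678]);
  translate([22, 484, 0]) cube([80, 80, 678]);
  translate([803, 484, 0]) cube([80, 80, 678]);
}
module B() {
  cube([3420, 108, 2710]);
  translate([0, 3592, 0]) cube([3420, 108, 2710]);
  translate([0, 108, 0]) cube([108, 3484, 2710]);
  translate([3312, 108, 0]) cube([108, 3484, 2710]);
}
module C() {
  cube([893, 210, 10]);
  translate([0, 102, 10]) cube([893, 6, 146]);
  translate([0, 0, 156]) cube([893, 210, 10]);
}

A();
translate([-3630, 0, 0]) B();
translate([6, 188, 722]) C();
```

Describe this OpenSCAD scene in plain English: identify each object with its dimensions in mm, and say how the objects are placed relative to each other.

A is a table: top 905 mm (x) × 586 mm (y), 44 mm thick, upper face at z = 722 mm, on four 80×80 mm square legs, each inset 22 mm from the nearest pair of top edges, running from z = 0 to the bottom of the top.

B is the wall frame of a small rectangular building: four walls, each 2710 mm tall and 108 mm thick, enclosing a footprint 3420 mm (x) by 3700 mm (y) outside-to-outside, with no floor or roof. The front and back walls (the −y and +y sides) span the full width; the two side walls fit between them.

C is an I-beam lying along x, 893 mm long. Overall section height 166 mm. Two flanges 210 mm wide (y) and 10 mm thick, one on the floor and one at the top; a web 6 mm thick runs between them, centred on the flange width.

The house frame is on the floor beside the table on its −x side. The I-beam is on top of the table, centred.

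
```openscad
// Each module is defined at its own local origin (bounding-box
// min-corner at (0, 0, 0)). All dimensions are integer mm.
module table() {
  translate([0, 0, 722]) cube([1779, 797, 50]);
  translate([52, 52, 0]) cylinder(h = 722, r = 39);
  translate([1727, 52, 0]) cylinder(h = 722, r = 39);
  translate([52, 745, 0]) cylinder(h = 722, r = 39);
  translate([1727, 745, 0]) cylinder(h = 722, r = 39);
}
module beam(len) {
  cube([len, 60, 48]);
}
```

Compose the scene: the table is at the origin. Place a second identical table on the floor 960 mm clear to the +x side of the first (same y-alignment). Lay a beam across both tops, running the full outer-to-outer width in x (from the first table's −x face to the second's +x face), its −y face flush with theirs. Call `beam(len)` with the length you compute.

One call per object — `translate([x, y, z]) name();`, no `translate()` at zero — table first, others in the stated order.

table();
translate([2739, 0, 0]) table();
translate([0, 0, 772]) beam(4518);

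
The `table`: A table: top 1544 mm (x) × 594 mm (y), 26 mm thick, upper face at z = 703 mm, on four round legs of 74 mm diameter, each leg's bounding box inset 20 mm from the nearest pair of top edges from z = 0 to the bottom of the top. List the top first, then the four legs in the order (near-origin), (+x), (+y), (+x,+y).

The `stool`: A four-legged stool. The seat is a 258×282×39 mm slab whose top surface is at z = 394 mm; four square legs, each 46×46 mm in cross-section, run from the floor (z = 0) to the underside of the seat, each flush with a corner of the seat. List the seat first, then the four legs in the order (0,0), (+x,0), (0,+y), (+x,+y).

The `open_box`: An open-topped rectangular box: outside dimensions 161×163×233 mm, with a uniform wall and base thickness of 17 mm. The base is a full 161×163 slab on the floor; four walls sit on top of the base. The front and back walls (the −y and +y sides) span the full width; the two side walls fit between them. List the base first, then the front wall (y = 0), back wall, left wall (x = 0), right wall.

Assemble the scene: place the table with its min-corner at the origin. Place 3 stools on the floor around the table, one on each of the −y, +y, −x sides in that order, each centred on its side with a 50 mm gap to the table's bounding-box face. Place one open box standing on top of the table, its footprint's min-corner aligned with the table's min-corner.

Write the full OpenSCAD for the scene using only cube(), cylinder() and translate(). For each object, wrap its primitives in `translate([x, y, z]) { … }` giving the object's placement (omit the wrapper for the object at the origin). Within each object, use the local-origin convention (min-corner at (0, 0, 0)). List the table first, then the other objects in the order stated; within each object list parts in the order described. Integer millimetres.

translate([0, 0, 677]) cube([1544, 594, 26]);
translate([57, 57, 0]) cylinder(h = 677, r = 37);
translate([1487, 57, 0]) cylinder(h = 677, r = 37);
translate([57, 537, 0]) cylinder(h = 677, r = 37);
translate([1487, 537, 0]) cylinder(h = 677, r = 37);
translate([643, -332, 0]) {
  translate([0, 0, 355]) cube([258, 282, 39]);
  cube([46, 46, 355]);
  translate([212, 0, 0]) cube([46, 46, 355]);
  translate([0, 236, 0]) cube([46, 46, 355]);
  translate([212, 236, 0]) cube([46, 46, 355]);
}
translate([643, 644, 0]) {
  translate([0, 0, 355]) cube([258, 282, 39]);
  cube([46, 46, 355]);
  translate([212, 0, 0]) cube([46, 46, 355]);
  translate([0, 236, 0]) cube([46, 46, 355]);
  translate([212, 236, 0]) cube([46, 46, 355]);
}
translate([-308, 156, 0]) {
  translate([0, 0, 355]) cube([258, 282, 39]);
  cube([46, 46, 355]);
  translate([212, 0, 0]) cube([46, 46, 355]);
  translate([0, 236, 0]) cube([46, 46, 355]);
  translate([212, 236, 0]) cube([46, 46, 355]);
}
translate([0, 0, 703]) {
  cube([161, 163, 17]);
  translate([0, 0, 17]) cube([161, 17, 216]);
  translate([0, 146, 17]) cube([161, 17, 216]);
  translate([0, 17, 17]) cube([17, 129, 216]);
  translate([144, 17, 17]) cube([17, 129, 216]);
}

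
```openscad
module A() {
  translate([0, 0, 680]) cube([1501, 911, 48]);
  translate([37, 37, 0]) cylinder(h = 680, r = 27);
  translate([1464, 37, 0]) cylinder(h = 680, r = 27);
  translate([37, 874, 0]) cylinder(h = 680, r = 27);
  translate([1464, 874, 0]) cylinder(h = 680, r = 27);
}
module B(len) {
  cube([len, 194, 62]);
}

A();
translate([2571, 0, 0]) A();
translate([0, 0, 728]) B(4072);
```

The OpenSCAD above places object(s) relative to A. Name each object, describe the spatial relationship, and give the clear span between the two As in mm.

Second table starts at x = 2571; first ends at x = 1501; clear span = 2571 − 1501 = 1070 mm.

A is a table. B is a beam. A beam spans the tops of two tables. The clear span between the two tables is 1070 mm.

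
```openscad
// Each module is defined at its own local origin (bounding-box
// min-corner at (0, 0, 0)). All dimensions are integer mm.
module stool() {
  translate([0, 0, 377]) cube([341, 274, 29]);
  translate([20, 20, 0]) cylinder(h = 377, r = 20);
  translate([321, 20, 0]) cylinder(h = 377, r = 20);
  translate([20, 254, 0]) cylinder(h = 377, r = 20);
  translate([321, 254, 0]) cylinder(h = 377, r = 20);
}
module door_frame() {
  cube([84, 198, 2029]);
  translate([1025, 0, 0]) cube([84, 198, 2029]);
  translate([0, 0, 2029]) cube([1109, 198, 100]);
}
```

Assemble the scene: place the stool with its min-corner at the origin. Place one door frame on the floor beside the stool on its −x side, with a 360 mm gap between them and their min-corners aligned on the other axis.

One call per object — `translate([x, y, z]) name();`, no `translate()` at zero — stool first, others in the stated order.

stool();
translate([-1469, 0, 0]) door_frame();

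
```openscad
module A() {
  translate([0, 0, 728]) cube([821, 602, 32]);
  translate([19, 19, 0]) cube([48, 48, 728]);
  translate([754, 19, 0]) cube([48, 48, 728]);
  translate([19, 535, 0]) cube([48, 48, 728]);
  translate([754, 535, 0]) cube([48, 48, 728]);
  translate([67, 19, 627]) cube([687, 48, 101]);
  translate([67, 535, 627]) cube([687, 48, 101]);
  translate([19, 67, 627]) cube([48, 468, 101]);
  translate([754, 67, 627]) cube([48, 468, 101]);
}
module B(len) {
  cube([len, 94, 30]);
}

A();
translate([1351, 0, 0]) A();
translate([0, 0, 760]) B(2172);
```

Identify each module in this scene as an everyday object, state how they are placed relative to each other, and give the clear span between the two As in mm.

A is a table. B is a beam. A beam spans the tops of two tables. The clear span between the two tables is 530 mm.

Second table starts at x = 1351; first ends at x = 821; clear span = 1351 − 821 = 530 mm.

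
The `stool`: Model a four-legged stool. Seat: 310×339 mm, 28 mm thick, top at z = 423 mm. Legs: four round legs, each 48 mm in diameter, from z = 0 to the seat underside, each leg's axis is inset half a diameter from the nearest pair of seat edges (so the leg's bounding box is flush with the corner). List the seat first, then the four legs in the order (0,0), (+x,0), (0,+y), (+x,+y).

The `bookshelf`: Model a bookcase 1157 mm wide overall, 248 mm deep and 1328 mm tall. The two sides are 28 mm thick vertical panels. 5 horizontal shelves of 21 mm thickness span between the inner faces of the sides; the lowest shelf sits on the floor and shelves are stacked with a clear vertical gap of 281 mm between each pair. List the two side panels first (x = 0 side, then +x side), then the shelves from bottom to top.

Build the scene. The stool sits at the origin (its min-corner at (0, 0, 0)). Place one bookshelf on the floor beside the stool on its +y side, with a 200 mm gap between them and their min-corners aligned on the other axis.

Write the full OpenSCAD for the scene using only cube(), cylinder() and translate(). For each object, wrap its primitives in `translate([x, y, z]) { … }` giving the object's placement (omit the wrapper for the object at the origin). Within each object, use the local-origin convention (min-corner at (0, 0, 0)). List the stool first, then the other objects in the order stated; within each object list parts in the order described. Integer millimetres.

translate([0, 0, 395]) cube([310, 339, 28]);
translate([24, 24, 0]) cylinder(h = 395, r = 24);
translate([286, 24, 0]) cylinder(h = 395, r = 24);
translate([24, 315, 0]) cylinder(h = 395, r = 24);
translate([286, 315, 0]) cylinder(h = 395, r = 24);
translate([0, 539, 0]) {
  cube([28, 248, 1328]);
  translate([1129, 0, 0]) cube([28, 248, 1328]);
  translate([28, 0, 0]) cube([1101, 248, 21]);
  translate([28, 0, 302]) cube([1101, 248, 21]);
  translate([28, 0, 604]) cube([1101, 248, 21]);
  translate([28, 0, 906]) cube([1101, 248, 21]);
  translate([28, 0, 1208]) cube([1101, 248, 21]);
}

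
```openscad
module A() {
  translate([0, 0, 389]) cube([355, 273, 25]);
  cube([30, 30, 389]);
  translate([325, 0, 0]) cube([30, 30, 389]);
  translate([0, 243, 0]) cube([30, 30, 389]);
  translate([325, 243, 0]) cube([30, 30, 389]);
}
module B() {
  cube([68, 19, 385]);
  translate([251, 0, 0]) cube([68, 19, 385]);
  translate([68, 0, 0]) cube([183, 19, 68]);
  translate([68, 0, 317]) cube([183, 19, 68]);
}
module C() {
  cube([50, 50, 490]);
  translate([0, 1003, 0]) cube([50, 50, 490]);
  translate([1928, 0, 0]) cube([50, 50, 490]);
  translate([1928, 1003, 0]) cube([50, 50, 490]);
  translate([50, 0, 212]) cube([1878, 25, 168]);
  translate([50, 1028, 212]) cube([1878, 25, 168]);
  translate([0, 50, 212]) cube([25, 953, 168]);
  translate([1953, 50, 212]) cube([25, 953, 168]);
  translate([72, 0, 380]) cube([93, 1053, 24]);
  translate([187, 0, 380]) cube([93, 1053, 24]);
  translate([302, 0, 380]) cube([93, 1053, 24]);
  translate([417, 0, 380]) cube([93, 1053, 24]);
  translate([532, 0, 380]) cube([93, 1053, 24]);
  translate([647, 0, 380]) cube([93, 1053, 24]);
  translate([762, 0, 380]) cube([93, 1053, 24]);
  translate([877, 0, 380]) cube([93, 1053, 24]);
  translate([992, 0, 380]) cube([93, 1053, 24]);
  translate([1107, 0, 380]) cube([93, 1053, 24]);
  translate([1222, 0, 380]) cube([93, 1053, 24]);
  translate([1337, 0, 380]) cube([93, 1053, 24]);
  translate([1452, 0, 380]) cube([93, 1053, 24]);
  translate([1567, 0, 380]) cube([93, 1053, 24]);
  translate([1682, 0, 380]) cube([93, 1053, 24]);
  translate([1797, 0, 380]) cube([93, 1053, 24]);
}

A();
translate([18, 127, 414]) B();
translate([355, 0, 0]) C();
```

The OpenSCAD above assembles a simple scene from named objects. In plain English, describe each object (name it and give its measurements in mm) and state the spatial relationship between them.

A is a four-legged stool. The seat is 355×273 mm, 25 mm thick, top at z = 414 mm. It stands on four square legs, each 30×30 mm in cross-section, from z = 0 to the seat underside, each flush with a corner of the seat.

B is a rectangular picture frame lying in the x–z plane (depth along y). The opening is 183 mm wide (x) by 249 mm tall (z), surrounded by a border 68 mm wide on all four sides. The frame is 19 mm deep and is made of two full-height vertical stiles with two horizontal rails fitted between them.

C is a bed frame 1978 mm long (x) by 1053 mm wide (y). Four 50×50 mm corner posts, 490 mm tall, at the corners of the footprint. Four rails of 25 mm thickness and 168 mm height run between adjacent posts with their undersides at z = 212 mm, their outer faces flush with the outside of the frame (the two x-running rails run between the posts' inner faces; the two y-running rails run between the posts' inner faces). 16 slats, each 93 mm wide (x) and 24 mm thick, lie across the top of the two x-running rails, running the full 1053 mm width of the frame in y; the slats are evenly spaced along x between the inner faces of the end posts with equal gaps (rounded down to the nearest mm) at the −x end and between each pair — any rounding remainder accumulates at the +x end.

The picture frame is on top of the stool, centred. The bed frame is against the stool's +x side, with their −y faces flush.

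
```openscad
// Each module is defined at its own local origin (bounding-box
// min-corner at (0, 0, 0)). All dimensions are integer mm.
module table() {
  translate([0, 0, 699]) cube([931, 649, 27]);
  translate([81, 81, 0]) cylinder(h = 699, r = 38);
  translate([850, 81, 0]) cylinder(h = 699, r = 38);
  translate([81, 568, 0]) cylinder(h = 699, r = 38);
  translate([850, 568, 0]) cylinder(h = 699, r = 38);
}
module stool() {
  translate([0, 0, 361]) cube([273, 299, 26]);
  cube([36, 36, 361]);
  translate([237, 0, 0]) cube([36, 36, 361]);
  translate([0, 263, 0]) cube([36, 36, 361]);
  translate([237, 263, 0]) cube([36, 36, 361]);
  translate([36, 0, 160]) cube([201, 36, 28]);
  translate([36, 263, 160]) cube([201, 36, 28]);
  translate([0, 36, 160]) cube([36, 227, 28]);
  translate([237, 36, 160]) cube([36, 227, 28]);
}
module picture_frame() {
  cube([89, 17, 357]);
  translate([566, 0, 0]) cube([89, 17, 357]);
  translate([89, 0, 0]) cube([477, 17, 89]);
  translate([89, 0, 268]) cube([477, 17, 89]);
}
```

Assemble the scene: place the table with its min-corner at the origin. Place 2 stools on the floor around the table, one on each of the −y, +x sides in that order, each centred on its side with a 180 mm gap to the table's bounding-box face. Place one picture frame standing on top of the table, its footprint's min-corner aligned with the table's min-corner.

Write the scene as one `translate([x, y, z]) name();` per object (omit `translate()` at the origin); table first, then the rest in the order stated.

table();
translate([329, -479, 0]) stool();
translate([1111, 175, 0]) stool();
translate([0, 0, 726]) picture_frame();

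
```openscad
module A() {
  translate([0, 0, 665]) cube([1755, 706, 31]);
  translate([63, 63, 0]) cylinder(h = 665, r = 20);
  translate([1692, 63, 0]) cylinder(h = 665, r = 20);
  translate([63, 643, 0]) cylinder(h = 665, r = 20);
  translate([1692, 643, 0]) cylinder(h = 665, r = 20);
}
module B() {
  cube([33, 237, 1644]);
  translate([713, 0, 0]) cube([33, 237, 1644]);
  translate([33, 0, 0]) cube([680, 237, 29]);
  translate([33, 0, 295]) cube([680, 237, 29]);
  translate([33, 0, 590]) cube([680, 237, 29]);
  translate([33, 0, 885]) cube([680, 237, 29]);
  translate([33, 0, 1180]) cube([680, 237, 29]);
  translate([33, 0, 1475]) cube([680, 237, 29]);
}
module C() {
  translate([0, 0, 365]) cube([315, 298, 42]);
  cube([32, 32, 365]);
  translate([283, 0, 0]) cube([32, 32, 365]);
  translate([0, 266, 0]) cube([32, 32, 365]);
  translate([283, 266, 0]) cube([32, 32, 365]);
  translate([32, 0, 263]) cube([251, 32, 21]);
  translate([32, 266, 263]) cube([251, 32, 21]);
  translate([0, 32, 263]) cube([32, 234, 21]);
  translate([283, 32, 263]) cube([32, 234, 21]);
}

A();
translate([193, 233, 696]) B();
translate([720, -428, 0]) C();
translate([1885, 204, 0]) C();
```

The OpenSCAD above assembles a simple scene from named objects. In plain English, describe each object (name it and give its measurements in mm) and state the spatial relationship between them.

A is a rectangular dining table. The top is 1755×706×31 mm with its upper surface at z = 696 mm. It stands on four round legs of 40 mm diameter, each leg's bounding box inset 43 mm from the nearest pair of top edges, running from the floor to the underside of the top.

B is a bookshelf 746 mm wide overall, 237 mm deep and 1644 mm tall. The two sides are 33 mm thick vertical panels. 6 horizontal shelves of 29 mm thickness span between the inner faces of the sides; the lowest shelf sits on the floor and shelves are stacked with a clear vertical gap of 266 mm between each pair.

C is a four-legged stool. The seat is 315×298 mm, 42 mm thick, top at z = 407 mm. It stands on four square legs, each 32×32 mm in cross-section, from z = 0 to the seat underside, each flush with a corner of the seat. Four stretchers, 32 mm wide and 21 mm tall, connect adjacent legs with their undersides at z = 263 mm, each running between the inner faces of the legs it joins and aligned with the legs' outer faces on the other axis.

The bookshelf is on top of the table. Two stools sit around the table at the −y, +x sides.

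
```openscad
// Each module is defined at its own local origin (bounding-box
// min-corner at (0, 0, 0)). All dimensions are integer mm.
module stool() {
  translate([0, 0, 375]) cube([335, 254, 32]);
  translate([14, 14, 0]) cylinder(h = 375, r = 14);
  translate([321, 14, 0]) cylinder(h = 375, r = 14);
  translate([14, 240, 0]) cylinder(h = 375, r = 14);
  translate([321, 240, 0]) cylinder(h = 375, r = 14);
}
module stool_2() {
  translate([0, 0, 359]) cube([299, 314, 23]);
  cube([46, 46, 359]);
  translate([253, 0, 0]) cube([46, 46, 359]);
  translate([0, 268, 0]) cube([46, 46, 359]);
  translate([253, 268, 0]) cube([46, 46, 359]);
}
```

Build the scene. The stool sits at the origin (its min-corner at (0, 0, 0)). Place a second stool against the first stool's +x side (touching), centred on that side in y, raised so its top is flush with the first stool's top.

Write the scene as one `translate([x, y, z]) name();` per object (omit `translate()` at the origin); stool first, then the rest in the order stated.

stool();
translate([335, -30, 25]) stool_2();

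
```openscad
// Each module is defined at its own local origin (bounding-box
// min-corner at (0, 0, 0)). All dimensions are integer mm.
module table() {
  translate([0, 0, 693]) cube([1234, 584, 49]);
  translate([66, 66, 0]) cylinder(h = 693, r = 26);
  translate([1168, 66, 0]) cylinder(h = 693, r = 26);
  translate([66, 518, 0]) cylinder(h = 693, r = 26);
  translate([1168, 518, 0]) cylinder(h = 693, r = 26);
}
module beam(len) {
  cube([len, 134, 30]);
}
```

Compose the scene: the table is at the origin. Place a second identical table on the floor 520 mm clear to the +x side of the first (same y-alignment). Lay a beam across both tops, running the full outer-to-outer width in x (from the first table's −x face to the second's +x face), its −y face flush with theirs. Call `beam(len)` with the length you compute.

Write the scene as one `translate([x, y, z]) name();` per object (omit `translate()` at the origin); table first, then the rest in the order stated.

table();
translate([1754, 0, 0]) table();
translate([0, 0, 742]) beam(2988);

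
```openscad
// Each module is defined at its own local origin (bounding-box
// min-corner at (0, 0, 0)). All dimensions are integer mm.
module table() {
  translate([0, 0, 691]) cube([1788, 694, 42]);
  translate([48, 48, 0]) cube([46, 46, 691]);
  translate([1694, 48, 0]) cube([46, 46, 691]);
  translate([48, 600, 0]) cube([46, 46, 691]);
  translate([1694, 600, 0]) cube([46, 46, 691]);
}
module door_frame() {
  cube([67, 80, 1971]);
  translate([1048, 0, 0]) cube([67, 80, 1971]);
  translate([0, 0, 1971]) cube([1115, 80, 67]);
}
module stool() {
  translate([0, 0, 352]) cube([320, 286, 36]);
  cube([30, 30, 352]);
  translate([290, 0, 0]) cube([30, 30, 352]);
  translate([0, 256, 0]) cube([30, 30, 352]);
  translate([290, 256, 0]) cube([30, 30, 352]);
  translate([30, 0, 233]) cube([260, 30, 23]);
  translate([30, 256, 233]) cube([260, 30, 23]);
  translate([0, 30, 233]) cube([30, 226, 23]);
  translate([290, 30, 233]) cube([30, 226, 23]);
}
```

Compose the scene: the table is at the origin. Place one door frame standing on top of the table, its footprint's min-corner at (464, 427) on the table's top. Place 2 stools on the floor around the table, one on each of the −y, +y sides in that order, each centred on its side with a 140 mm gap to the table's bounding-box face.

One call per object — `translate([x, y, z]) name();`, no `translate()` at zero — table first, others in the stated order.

table();
translate([464, 427, 733]) door_frame();
translate([734, -426, 0]) stool();
translate([734, 834, 0]) stool();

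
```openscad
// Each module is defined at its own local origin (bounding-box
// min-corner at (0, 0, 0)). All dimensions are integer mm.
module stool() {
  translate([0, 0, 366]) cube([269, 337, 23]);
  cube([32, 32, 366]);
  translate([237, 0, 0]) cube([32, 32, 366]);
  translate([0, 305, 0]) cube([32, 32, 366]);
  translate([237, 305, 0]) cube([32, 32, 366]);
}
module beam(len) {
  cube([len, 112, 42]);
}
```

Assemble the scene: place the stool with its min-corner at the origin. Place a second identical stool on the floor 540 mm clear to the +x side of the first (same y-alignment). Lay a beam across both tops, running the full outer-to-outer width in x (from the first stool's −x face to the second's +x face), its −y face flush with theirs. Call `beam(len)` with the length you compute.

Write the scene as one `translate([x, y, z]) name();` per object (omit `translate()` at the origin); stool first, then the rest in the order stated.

stool();
translate([809, 0, 0]) stool();
translate([0, 0, 389]) beam(1078);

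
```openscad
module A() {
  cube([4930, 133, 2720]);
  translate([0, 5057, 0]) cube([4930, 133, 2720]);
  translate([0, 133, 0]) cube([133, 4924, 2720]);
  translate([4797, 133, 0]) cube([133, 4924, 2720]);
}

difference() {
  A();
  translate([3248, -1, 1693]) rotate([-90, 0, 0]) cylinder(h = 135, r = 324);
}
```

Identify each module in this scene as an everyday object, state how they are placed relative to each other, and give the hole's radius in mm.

A is a house frame. The house frame has a circular hole through its front wall. The hole's radius is 324 mm.

The subtracted cylinder has r = 324 mm.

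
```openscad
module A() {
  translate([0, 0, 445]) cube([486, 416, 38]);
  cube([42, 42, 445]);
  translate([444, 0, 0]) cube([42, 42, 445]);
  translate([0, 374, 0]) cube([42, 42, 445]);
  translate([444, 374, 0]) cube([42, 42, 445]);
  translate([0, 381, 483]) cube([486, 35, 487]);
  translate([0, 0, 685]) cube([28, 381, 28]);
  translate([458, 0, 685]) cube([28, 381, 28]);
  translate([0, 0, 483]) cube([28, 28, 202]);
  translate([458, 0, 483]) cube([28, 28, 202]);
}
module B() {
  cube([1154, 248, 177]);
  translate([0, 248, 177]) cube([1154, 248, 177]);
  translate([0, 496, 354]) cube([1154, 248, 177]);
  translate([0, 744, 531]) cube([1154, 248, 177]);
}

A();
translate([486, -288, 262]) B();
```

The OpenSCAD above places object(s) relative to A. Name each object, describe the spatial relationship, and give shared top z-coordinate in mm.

Both tops at z = 970 mm.

A is a chair. B is a staircase. The staircase is beside the chair with their tops flush at z = 970. The shared top z-coordinate is 970 mm.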